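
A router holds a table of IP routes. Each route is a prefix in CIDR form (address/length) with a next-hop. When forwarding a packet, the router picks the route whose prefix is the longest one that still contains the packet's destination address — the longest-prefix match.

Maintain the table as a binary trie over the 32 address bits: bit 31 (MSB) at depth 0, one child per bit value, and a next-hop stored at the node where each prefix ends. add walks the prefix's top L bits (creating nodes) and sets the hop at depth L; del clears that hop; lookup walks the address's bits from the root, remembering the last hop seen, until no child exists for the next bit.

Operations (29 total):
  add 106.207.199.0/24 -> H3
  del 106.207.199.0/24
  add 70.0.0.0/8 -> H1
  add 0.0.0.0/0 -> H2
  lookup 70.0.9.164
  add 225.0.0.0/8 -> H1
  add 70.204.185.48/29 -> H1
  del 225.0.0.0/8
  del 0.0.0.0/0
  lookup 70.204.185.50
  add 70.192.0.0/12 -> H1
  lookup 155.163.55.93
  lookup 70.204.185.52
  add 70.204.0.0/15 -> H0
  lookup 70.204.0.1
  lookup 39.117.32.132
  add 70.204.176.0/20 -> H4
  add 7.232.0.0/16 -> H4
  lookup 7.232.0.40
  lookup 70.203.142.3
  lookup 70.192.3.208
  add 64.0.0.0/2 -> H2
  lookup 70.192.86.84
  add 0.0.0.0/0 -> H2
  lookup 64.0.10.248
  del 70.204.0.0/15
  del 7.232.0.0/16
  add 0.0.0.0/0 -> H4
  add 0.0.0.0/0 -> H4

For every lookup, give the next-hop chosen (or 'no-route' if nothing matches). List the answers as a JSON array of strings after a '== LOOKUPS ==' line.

Trace:
  + 106.207.199.0/24 (H3) depth=24
  del 106.207.199.0/24 (clear depth 24)
  + 70.0.0.0/8 (H1) depth=8
  + 0.0.0.0/0 (H2) depth=0
  Q 70.0.9.164: descend 01000110 ; hops seen [H2,H1] ; pick H1
  + 225.0.0.0/8 (H1) depth=8
  + 70.204.185.48/29 (H1) depth=29
  del 225.0.0.0/8 (clear depth 8)
  del 0.0.0.0/0 (clear depth 0)
  Q 70.204.185.50: descend 01000110110011001011100100110 ; hops seen [H1,H1] ; pick H1
  + 70.192.0.0/12 (H1) depth=12
  Q 155.163.55.93: descend 1 ; hops seen [∅] ; pick no-route
  Q 70.204.185.52: descend 01000110110011001011100100110 ; hops seen [H1,H1,H1] ; pick H1
  + 70.204.0.0/15 (H0) depth=15
  Q 70.204.0.1: descend 0100011011001100 ; hops seen [H1,H1,H0] ; pick H0
  Q 39.117.32.132: descend 0 ; hops seen [∅] ; pick no-route
  + 70.204.176.0/20 (H4) depth=20
  + 7.232.0.0/16 (H4) depth=16
  Q 7.232.0.40: descend 0000011111101000 ; hops seen [H4] ; pick H4
  Q 70.203.142.3: descend 0100011011001 ; hops seen [H1,H1] ; pick H1
  Q 70.192.3.208: descend 010001101100 ; hops seen [H1,H1] ; pick H1
  + 64.0.0.0/2 (H2) depth=2
  Q 70.192.86.84: descend 010001101100 ; hops seen [H2,H1,H1] ; pick H1
  + 0.0.0.0/0 (H2) depth=0
  Q 64.0.10.248: descend 01000 ; hops seen [H2,H2] ; pick H2
  del 70.204.0.0/15 (clear depth 15)
  del 7.232.0.0/16 (clear depth 16)
  + 0.0.0.0/0 (H4) depth=0
  + 0.0.0.0/0 (H4) depth=0

== LOOKUPS ==
["H1","H1","no-route","H1","H0","no-route","H4","H1","H1","H1","H2"]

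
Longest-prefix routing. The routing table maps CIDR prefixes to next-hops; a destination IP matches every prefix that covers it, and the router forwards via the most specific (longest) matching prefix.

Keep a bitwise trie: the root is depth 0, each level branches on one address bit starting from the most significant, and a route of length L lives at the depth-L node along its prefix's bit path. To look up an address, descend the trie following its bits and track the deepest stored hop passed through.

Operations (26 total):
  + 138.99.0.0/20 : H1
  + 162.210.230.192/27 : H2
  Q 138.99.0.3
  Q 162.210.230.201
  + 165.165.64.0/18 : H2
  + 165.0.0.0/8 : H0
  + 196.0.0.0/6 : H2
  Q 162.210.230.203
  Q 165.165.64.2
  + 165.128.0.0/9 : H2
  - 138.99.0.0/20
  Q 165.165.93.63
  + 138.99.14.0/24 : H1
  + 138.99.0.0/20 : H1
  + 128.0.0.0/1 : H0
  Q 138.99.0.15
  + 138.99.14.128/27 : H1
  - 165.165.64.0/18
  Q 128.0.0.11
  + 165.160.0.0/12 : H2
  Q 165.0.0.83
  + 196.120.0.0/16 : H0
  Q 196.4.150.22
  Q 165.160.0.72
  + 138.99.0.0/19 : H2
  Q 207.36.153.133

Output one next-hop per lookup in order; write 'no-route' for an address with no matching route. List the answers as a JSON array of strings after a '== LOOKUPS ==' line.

Trace:
  + 138.99.0.0/20 (H1) depth=20
  + 162.210.230.192/27 (H2) depth=27
  Q 138.99.0.3: descend 10001010011000110000 ; hops seen [H1] ; pick H1
  Q 162.210.230.201: descend 101000101101001011100110110 ; hops seen [H2] ; pick H2
  + 165.165.64.0/18 (H2) depth=18
  + 165.0.0.0/8 (H0) depth=8
  + 196.0.0.0/6 (H2) depth=6
  Q 162.210.230.203: descend 101000101101001011100110110 ; hops seen [H2] ; pick H2
  Q 165.165.64.2: descend 101001011010010101 ; hops seen [H0,H2] ; pick H2
  + 165.128.0.0/9 (H2) depth=9
  - 138.99.0.0/20 clear@20
  Q 165.165.93.63: descend 101001011010010101 ; hops seen [H0,H2,H2] ; pick H2
  + 138.99.14.0/24 (H1) depth=24
  + 138.99.0.0/20 (H1) depth=20
  + 128.0.0.0/1 (H0) depth=1
  Q 138.99.0.15: descend 10001010011000110000 ; hops seen [H0,H1] ; pick H1
  + 138.99.14.128/27 (H1) depth=27
  - 165.165.64.0/18 clear@18
  Q 128.0.0.11: descend 1000 ; hops seen [H0] ; pick H0
  + 165.160.0.0/12 (H2) depth=12
  Q 165.0.0.83: descend 10100101 ; hops seen [H0,H0] ; pick H0
  + 196.120.0.0/16 (H0) depth=16
  Q 196.4.150.22: descend 110001000 ; hops seen [H0,H2] ; pick H2
  Q 165.160.0.72: descend 1010010110100 ; hops seen [H0,H0,H2,H2] ; pick H2
  + 138.99.0.0/19 (H2) depth=19
  Q 207.36.153.133: descend 1100 ; hops seen [H0] ; pick H0

== LOOKUPS ==
["H1","H2","H2","H2","H2","H1","H0","H0","H2","H2","H0"]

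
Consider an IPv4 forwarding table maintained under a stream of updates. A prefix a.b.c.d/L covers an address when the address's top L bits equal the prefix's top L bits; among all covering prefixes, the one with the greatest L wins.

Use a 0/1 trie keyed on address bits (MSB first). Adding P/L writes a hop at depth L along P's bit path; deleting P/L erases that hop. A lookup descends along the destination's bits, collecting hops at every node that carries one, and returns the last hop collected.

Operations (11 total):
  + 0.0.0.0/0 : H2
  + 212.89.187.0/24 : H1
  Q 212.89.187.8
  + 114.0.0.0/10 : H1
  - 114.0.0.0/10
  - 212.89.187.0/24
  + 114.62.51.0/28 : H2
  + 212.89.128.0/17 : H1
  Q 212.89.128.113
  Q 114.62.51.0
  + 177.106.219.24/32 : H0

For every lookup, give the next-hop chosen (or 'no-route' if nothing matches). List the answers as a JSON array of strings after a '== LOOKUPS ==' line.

Trace:
  + 0.0.0.0/0 (H2) depth=0
  + 212.89.187.0/24 (H1) depth=24
  lookup 212.89.187.8: bits 110101000101100110111011 walk d0:H2→d1:-→d2:-→d3:-→d4:-→d5:-→d6:-→d7:-→d8:-→d9:-→d10:-→d11:-→d12:-→d13:-→d14:-→d15:-→d16:-→d17:-→d18:-→d19:-→d20:-→d21:-→d22:-→d23:-→d24:H1 -> H1
  + 114.0.0.0/10 (H1) depth=10
  - 114.0.0.0/10 clear@10
  - 212.89.187.0/24 clear@24
  + 114.62.51.0/28 (H2) depth=28
  + 212.89.128.0/17 (H1) depth=17
  lookup 212.89.128.113: bits 110101000101100110 walk d0:H2→d1:-→d2:-→d3:-→d4:-→d5:-→d6:-→d7:-→d8:-→d9:-→d10:-→d11:-→d12:-→d13:-→d14:-→d15:-→d16:-→d17:H1→d18:- -> H1
  lookup 114.62.51.0: bits 0111001000111110001100110000 walk d0:H2→d1:-→d2:-→d3:-→d4:-→d5:-→d6:-→d7:-→d8:-→d9:-→d10:-→d11:-→d12:-→d13:-→d14:-→d15:-→d16:-→d17:-→d18:-→d19:-→d20:-→d21:-→d22:-→d23:-→d24:-→d25:-→d26:-→d27:-→d28:H2 -> H2
  + 177.106.219.24/32 (H0) depth=32

== LOOKUPS ==
["H1","H1","H2"]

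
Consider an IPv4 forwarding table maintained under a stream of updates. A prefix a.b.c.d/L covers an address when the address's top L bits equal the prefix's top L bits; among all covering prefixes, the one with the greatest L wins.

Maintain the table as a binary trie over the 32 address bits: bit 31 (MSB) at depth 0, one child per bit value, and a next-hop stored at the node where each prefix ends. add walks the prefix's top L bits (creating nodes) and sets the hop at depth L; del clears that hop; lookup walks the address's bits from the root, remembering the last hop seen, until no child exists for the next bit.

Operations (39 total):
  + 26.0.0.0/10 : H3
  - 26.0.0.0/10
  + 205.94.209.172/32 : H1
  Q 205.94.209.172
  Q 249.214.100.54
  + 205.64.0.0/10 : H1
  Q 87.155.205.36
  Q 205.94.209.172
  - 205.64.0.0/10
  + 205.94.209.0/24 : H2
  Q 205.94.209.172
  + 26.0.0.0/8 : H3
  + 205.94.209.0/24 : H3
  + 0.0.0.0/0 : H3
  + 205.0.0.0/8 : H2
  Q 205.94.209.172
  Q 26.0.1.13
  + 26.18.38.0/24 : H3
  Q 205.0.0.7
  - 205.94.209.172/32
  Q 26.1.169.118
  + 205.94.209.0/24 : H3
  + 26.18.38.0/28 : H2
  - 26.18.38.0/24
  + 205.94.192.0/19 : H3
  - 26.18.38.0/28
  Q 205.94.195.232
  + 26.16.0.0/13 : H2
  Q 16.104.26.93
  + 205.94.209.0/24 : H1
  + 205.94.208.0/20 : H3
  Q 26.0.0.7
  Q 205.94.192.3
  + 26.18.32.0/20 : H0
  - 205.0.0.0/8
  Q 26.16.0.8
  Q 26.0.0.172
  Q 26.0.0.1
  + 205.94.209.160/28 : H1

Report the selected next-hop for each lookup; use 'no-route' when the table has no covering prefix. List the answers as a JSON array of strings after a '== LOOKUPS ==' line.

Process each operation:
  + 26.0.0.0/10 (H3) depth=10
  - 26.0.0.0/10 clear@10
  + 205.94.209.172/32 (H1) depth=32
  Q 205.94.209.172: descend 11001101010111101101000110101100 ; hops seen [H1] ; pick H1
  Q 249.214.100.54: descend 11 ; hops seen [∅] ; pick no-route
  + 205.64.0.0/10 (H1) depth=10
  Q 87.155.205.36: descend 0 ; hops seen [∅] ; pick no-route
  Q 205.94.209.172: descend 11001101010111101101000110101100 ; hops seen [H1,H1] ; pick H1
  - 205.64.0.0/10 clear@10
  + 205.94.209.0/24 (H2) depth=24
  Q 205.94.209.172: descend 11001101010111101101000110101100 ; hops seen [H2,H1] ; pick H1
  + 26.0.0.0/8 (H3) depth=8
  + 205.94.209.0/24 (H3) depth=24
  + 0.0.0.0/0 (H3) depth=0
  + 205.0.0.0/8 (H2) depth=8
  Q 205.94.209.172: descend 11001101010111101101000110101100 ; hops seen [H3,H2,H3,H1] ; pick H1
  Q 26.0.1.13: descend 0001101000 ; hops seen [H3,H3] ; pick H3
  + 26.18.38.0/24 (H3) depth=24
  Q 205.0.0.7: descend 110011010 ; hops seen [H3,H2] ; pick H2
  - 205.94.209.172/32 clear@32
  Q 26.1.169.118: descend 00011010000 ; hops seen [H3,H3] ; pick H3
  + 205.94.209.0/24 (H3) depth=24
  + 26.18.38.0/28 (H2) depth=28
  - 26.18.38.0/24 clear@24
  + 205.94.192.0/19 (H3) depth=19
  - 26.18.38.0/28 clear@28
  Q 205.94.195.232: descend 1100110101011110110 ; hops seen [H3,H2,H3] ; pick H3
  + 26.16.0.0/13 (H2) depth=13
  Q 16.104.26.93: descend 0001 ; hops seen [H3] ; pick H3
  + 205.94.209.0/24 (H1) depth=24
  + 205.94.208.0/20 (H3) depth=20
  Q 26.0.0.7: descend 00011010000 ; hops seen [H3,H3] ; pick H3
  Q 205.94.192.3: descend 1100110101011110110 ; hops seen [H3,H2,H3] ; pick H3
  + 26.18.32.0/20 (H0) depth=20
  - 205.0.0.0/8 clear@8
  Q 26.16.0.8: descend 00011010000100 ; hops seen [H3,H3,H2] ; pick H2
  Q 26.0.0.172: descend 00011010000 ; hops seen [H3,H3] ; pick H3
  Q 26.0.0.1: descend 00011010000 ; hops seen [H3,H3] ; pick H3
  + 205.94.209.160/28 (H1) depth=28

== LOOKUPS ==
["H1","no-route","no-route","H1","H1","H1","H3","H2","H3","H3","H3","H3","H3","H2","H3","H3"]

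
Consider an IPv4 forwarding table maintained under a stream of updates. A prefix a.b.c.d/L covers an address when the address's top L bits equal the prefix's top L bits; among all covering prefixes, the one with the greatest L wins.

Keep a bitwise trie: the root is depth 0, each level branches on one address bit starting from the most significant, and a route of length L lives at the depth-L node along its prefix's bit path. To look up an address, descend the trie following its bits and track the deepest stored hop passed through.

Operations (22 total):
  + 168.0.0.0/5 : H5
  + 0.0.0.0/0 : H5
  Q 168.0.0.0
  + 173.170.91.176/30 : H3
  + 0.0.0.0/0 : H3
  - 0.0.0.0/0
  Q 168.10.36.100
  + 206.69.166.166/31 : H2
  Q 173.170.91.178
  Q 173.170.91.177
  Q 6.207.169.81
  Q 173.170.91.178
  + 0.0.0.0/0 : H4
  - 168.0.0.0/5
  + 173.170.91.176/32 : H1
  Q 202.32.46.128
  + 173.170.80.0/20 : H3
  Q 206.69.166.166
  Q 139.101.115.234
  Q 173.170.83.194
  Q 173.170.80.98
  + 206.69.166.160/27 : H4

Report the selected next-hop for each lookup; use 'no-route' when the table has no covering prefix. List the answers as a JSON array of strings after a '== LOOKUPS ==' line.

Trace:
  + 168.0.0.0/5 (H5) depth=5
  + 0.0.0.0/0 (H5) depth=0
  Q 168.0.0.0: descend 10101 ; hops seen [H5,H5] ; pick H5
  + 173.170.91.176/30 (H3) depth=30
  + 0.0.0.0/0 (H3) depth=0
  - 0.0.0.0/0 clear@0
  Q 168.10.36.100: descend 10101 ; hops seen [H5] ; pick H5
  + 206.69.166.166/31 (H2) depth=31
  Q 173.170.91.178: descend 101011011010101001011011101100 ; hops seen [H5,H3] ; pick H3
  Q 173.170.91.177: descend 101011011010101001011011101100 ; hops seen [H5,H3] ; pick H3
  Q 6.207.169.81: descend ε ; hops seen [∅] ; pick no-route
  Q 173.170.91.178: descend 101011011010101001011011101100 ; hops seen [H5,H3] ; pick H3
  + 0.0.0.0/0 (H4) depth=0
  - 168.0.0.0/5 clear@5
  + 173.170.91.176/32 (H1) depth=32
  Q 202.32.46.128: descend 11001 ; hops seen [H4] ; pick H4
  + 173.170.80.0/20 (H3) depth=20
  Q 206.69.166.166: descend 1100111001000101101001101010011 ; hops seen [H4,H2] ; pick H2
  Q 139.101.115.234: descend 10 ; hops seen [H4] ; pick H4
  Q 173.170.83.194: descend 10101101101010100101 ; hops seen [H4,H3] ; pick H3
  Q 173.170.80.98: descend 10101101101010100101 ; hops seen [H4,H3] ; pick H3
  + 206.69.166.160/27 (H4) depth=27

== LOOKUPS ==
["H5","H5","H3","H3","no-route","H3","H4","H2","H4","H3","H3"]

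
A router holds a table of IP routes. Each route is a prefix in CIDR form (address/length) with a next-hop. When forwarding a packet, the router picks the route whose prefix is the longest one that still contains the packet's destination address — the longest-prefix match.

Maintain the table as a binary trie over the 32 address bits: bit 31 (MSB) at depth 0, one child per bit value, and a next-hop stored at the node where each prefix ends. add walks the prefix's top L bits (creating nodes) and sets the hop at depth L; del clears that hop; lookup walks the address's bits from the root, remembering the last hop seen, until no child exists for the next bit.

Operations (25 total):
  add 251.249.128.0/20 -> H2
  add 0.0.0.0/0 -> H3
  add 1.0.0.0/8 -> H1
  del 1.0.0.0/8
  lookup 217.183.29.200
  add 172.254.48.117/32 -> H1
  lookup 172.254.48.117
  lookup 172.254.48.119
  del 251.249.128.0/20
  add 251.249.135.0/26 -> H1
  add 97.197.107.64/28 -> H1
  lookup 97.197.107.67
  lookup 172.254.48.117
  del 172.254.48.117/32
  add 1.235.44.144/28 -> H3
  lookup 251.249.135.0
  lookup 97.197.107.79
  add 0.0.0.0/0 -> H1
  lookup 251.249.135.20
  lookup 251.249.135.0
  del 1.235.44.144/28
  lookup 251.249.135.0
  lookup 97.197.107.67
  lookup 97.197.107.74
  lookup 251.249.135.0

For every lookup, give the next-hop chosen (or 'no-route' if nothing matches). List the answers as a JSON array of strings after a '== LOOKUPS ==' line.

Apply in order:
  add 251.249.128.0/20 -> H2 at depth 20
  add 0.0.0.0/0 -> H3 at depth 0
  add 1.0.0.0/8 -> H1 at depth 8
  del 1.0.0.0/8 (clear depth 8)
  ? 217.183.29.200  path d0:H3→d1:-→d2:-  best=H3
  add 172.254.48.117/32 -> H1 at depth 32
  ? 172.254.48.117  path d0:H3→d1:-→d2:-→d3:-→d4:-→d5:-→d6:-→d7:-→d8:-→d9:-→d10:-→d11:-→d12:-→d13:-→d14:-→d15:-→d16:-→d17:-→d18:-→d19:-→d20:-→d21:-→d22:-→d23:-→d24:-→d25:-→d26:-→d27:-→d28:-→d29:-→d30:-→d31:-→d32:H1  best=H1
  ? 172.254.48.119  path d0:H3→d1:-→d2:-→d3:-→d4:-→d5:-→d6:-→d7:-→d8:-→d9:-→d10:-→d11:-→d12:-→d13:-→d14:-→d15:-→d16:-→d17:-→d18:-→d19:-→d20:-→d21:-→d22:-→d23:-→d24:-→d25:-→d26:-→d27:-→d28:-→d29:-→d30:-  best=H3
  del 251.249.128.0/20 (clear depth 20)
  add 251.249.135.0/26 -> H1 at depth 26
  add 97.197.107.64/28 -> H1 at depth 28
  ? 97.197.107.67  path d0:H3→d1:-→d2:-→d3:-→d4:-→d5:-→d6:-→d7:-→d8:-→d9:-→d10:-→d11:-→d12:-→d13:-→d14:-→d15:-→d16:-→d17:-→d18:-→d19:-→d20:-→d21:-→d22:-→d23:-→d24:-→d25:-→d26:-→d27:-→d28:H1  best=H1
  ? 172.254.48.117  path d0:H3→d1:-→d2:-→d3:-→d4:-→d5:-→d6:-→d7:-→d8:-→d9:-→d10:-→d11:-→d12:-→d13:-→d14:-→d15:-→d16:-→d17:-→d18:-→d19:-→d20:-→d21:-→d22:-→d23:-→d24:-→d25:-→d26:-→d27:-→d28:-→d29:-→d30:-→d31:-→d32:H1  best=H1
  del 172.254.48.117/32 (clear depth 32)
  add 1.235.44.144/28 -> H3 at depth 28
  ? 251.249.135.0  path d0:H3→d1:-→d2:-→d3:-→d4:-→d5:-→d6:-→d7:-→d8:-→d9:-→d10:-→d11:-→d12:-→d13:-→d14:-→d15:-→d16:-→d17:-→d18:-→d19:-→d20:-→d21:-→d22:-→d23:-→d24:-→d25:-→d26:H1  best=H1
  ? 97.197.107.79  path d0:H3→d1:-→d2:-→d3:-→d4:-→d5:-→d6:-→d7:-→d8:-→d9:-→d10:-→d11:-→d12:-→d13:-→d14:-→d15:-→d16:-→d17:-→d18:-→d19:-→d20:-→d21:-→d22:-→d23:-→d24:-→d25:-→d26:-→d27:-→d28:H1  best=H1
  add 0.0.0.0/0 -> H1 at depth 0
  ? 251.249.135.20  path d0:H1→d1:-→d2:-→d3:-→d4:-→d5:-→d6:-→d7:-→d8:-→d9:-→d10:-→d11:-→d12:-→d13:-→d14:-→d15:-→d16:-→d17:-→d18:-→d19:-→d20:-→d21:-→d22:-→d23:-→d24:-→d25:-→d26:H1  best=H1
  ? 251.249.135.0  path d0:H1→d1:-→d2:-→d3:-→d4:-→d5:-→d6:-→d7:-→d8:-→d9:-→d10:-→d11:-→d12:-→d13:-→d14:-→d15:-→d16:-→d17:-→d18:-→d19:-→d20:-→d21:-→d22:-→d23:-→d24:-→d25:-→d26:H1  best=H1
  del 1.235.44.144/28 (clear depth 28)
  ? 251.249.135.0  path d0:H1→d1:-→d2:-→d3:-→d4:-→d5:-→d6:-→d7:-→d8:-→d9:-→d10:-→d11:-→d12:-→d13:-→d14:-→d15:-→d16:-→d17:-→d18:-→d19:-→d20:-→d21:-→d22:-→d23:-→d24:-→d25:-→d26:H1  best=H1
  ? 97.197.107.67  path d0:H1→d1:-→d2:-→d3:-→d4:-→d5:-→d6:-→d7:-→d8:-→d9:-→d10:-→d11:-→d12:-→d13:-→d14:-→d15:-→d16:-→d17:-→d18:-→d19:-→d20:-→d21:-→d22:-→d23:-→d24:-→d25:-→d26:-→d27:-→d28:H1  best=H1
  ? 97.197.107.74  path d0:H1→d1:-→d2:-→d3:-→d4:-→d5:-→d6:-→d7:-→d8:-→d9:-→d10:-→d11:-→d12:-→d13:-→d14:-→d15:-→d16:-→d17:-→d18:-→d19:-→d20:-→d21:-→d22:-→d23:-→d24:-→d25:-→d26:-→d27:-→d28:H1  best=H1
  ? 251.249.135.0  path d0:H1→d1:-→d2:-→d3:-→d4:-→d5:-→d6:-→d7:-→d8:-→d9:-→d10:-→d11:-→d12:-→d13:-→d14:-→d15:-→d16:-→d17:-→d18:-→d19:-→d20:-→d21:-→d22:-→d23:-→d24:-→d25:-→d26:H1  best=H1

== LOOKUPS ==
["H3","H1","H3","H1","H1","H1","H1","H1","H1","H1","H1","H1","H1"]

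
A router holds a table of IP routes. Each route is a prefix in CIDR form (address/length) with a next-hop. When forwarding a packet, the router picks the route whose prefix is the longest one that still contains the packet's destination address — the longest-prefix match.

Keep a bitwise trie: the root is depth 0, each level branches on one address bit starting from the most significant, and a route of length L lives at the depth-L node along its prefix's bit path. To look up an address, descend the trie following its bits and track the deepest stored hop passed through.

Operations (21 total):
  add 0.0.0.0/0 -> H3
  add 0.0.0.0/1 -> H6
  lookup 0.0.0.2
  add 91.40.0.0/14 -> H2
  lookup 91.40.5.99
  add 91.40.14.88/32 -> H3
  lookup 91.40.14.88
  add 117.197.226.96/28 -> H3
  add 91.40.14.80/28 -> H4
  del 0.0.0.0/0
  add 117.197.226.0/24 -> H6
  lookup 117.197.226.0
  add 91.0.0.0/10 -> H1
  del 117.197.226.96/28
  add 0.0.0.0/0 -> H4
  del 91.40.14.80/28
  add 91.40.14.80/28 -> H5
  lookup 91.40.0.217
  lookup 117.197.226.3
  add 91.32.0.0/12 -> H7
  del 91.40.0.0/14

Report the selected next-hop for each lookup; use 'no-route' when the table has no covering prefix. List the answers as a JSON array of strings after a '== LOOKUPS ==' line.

Process each operation:
  + 0.0.0.0/0 (H3) depth=0
  + 0.0.0.0/1 (H6) depth=1
  lookup 0.0.0.2: bits 0 walk d0:H3→d1:H6 -> H6
  + 91.40.0.0/14 (H2) depth=14
  lookup 91.40.5.99: bits 01011011001010 walk d0:H3→d1:H6→d2:-→d3:-→d4:-→d5:-→d6:-→d7:-→d8:-→d9:-→d10:-→d11:-→d12:-→d13:-→d14:H2 -> H2
  + 91.40.14.88/32 (H3) depth=32
  lookup 91.40.14.88: bits 01011011001010000000111001011000 walk d0:H3→d1:H6→d2:-→d3:-→d4:-→d5:-→d6:-→d7:-→d8:-→d9:-→d10:-→d11:-→d12:-→d13:-→d14:H2→d15:-→d16:-→d17:-→d18:-→d19:-→d20:-→d21:-→d22:-→d23:-→d24:-→d25:-→d26:-→d27:-→d28:-→d29:-→d30:-→d31:-→d32:H3 -> H3
  + 117.197.226.96/28 (H3) depth=28
  + 91.40.14.80/28 (H4) depth=28
  - 0.0.0.0/0 clear@0
  + 117.197.226.0/24 (H6) depth=24
  lookup 117.197.226.0: bits 0111010111000101111000100 walk d0:-→d1:H6→d2:-→d3:-→d4:-→d5:-→d6:-→d7:-→d8:-→d9:-→d10:-→d11:-→d12:-→d13:-→d14:-→d15:-→d16:-→d17:-→d18:-→d19:-→d20:-→d21:-→d22:-→d23:-→d24:H6→d25:- -> H6
  + 91.0.0.0/10 (H1) depth=10
  - 117.197.226.96/28 clear@28
  + 0.0.0.0/0 (H4) depth=0
  - 91.40.14.80/28 clear@28
  + 91.40.14.80/28 (H5) depth=28
  lookup 91.40.0.217: bits 01011011001010000000 walk d0:H4→d1:H6→d2:-→d3:-→d4:-→d5:-→d6:-→d7:-→d8:-→d9:-→d10:H1→d11:-→d12:-→d13:-→d14:H2→d15:-→d16:-→d17:-→d18:-→d19:-→d20:- -> H2
  lookup 117.197.226.3: bits 0111010111000101111000100 walk d0:H4→d1:H6→d2:-→d3:-→d4:-→d5:-→d6:-→d7:-→d8:-→d9:-→d10:-→d11:-→d12:-→d13:-→d14:-→d15:-→d16:-→d17:-→d18:-→d19:-→d20:-→d21:-→d22:-→d23:-→d24:H6→d25:- -> H6
  + 91.32.0.0/12 (H7) depth=12
  - 91.40.0.0/14 clear@14

== LOOKUPS ==
["H6","H2","H3","H6","H2","H6"]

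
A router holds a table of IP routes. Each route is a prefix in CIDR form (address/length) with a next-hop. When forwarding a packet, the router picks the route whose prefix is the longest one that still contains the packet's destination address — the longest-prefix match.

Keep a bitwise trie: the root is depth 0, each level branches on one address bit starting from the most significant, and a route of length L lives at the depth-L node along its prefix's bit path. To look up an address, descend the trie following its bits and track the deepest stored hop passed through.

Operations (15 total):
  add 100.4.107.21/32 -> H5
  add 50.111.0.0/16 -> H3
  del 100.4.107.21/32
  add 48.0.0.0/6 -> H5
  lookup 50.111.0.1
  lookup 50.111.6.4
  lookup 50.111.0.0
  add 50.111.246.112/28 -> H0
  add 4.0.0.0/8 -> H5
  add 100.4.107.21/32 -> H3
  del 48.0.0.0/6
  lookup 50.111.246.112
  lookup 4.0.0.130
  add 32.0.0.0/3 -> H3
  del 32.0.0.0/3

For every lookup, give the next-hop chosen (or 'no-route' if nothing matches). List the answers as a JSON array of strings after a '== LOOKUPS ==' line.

Process each operation:
  + 100.4.107.21/32 (H5) depth=32
  + 50.111.0.0/16 (H3) depth=16
  del 100.4.107.21/32 (clear depth 32)
  + 48.0.0.0/6 (H5) depth=6
  Q 50.111.0.1: descend 0011001001101111 ; hops seen [H5,H3] ; pick H3
  Q 50.111.6.4: descend 0011001001101111 ; hops seen [H5,H3] ; pick H3
  Q 50.111.0.0: descend 0011001001101111 ; hops seen [H5,H3] ; pick H3
  + 50.111.246.112/28 (H0) depth=28
  + 4.0.0.0/8 (H5) depth=8
  + 100.4.107.21/32 (H3) depth=32
  del 48.0.0.0/6 (clear depth 6)
  Q 50.111.246.112: descend 0011001001101111111101100111 ; hops seen [H3,H0] ; pick H0
  Q 4.0.0.130: descend 00000100 ; hops seen [H5] ; pick H5
  + 32.0.0.0/3 (H3) depth=3
  del 32.0.0.0/3 (clear depth 3)

== LOOKUPS ==
["H3","H3","H3","H0","H5"]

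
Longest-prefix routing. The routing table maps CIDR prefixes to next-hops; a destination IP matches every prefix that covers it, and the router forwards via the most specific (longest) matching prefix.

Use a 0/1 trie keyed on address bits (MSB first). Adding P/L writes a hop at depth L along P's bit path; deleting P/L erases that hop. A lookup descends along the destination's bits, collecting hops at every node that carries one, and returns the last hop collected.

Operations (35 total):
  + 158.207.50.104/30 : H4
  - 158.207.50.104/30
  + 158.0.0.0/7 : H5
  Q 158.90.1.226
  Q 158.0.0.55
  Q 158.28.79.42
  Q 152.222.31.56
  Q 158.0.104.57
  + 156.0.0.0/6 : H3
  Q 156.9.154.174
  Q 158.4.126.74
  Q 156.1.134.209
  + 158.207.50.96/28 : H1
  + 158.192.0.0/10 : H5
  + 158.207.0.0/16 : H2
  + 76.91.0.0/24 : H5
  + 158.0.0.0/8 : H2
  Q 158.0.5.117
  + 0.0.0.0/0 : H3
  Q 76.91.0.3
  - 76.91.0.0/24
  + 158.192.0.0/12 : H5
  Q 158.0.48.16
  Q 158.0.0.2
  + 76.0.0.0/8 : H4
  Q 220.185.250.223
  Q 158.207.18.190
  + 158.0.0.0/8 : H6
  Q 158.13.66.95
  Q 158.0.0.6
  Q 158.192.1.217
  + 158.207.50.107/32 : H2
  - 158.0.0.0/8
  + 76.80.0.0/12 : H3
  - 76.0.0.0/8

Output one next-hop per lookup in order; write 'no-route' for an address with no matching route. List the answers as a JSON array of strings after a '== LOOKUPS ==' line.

Process each operation:
  + 158.207.50.104/30 (H4) depth=30
  del 158.207.50.104/30 (clear depth 30)
  + 158.0.0.0/7 (H5) depth=7
  Q 158.90.1.226: descend 10011110 ; hops seen [H5] ; pick H5
  Q 158.0.0.55: descend 10011110 ; hops seen [H5] ; pick H5
  Q 158.28.79.42: descend 10011110 ; hops seen [H5] ; pick H5
  Q 152.222.31.56: descend 10011 ; hops seen [∅] ; pick no-route
  Q 158.0.104.57: descend 10011110 ; hops seen [H5] ; pick H5
  + 156.0.0.0/6 (H3) depth=6
  Q 156.9.154.174: descend 100111 ; hops seen [H3] ; pick H3
  Q 158.4.126.74: descend 10011110 ; hops seen [H3,H5] ; pick H5
  Q 156.1.134.209: descend 100111 ; hops seen [H3] ; pick H3
  + 158.207.50.96/28 (H1) depth=28
  + 158.192.0.0/10 (H5) depth=10
  + 158.207.0.0/16 (H2) depth=16
  + 76.91.0.0/24 (H5) depth=24
  + 158.0.0.0/8 (H2) depth=8
  Q 158.0.5.117: descend 10011110 ; hops seen [H3,H5,H2] ; pick H2
  + 0.0.0.0/0 (H3) depth=0
  Q 76.91.0.3: descend 010011000101101100000000 ; hops seen [H3,H5] ; pick H5
  del 76.91.0.0/24 (clear depth 24)
  + 158.192.0.0/12 (H5) depth=12
  Q 158.0.48.16: descend 10011110 ; hops seen [H3,H3,H5,H2] ; pick H2
  Q 158.0.0.2: descend 10011110 ; hops seen [H3,H3,H5,H2] ; pick H2
  + 76.0.0.0/8 (H4) depth=8
  Q 220.185.250.223: descend 1 ; hops seen [H3] ; pick H3
  Q 158.207.18.190: descend 100111101100111100 ; hops seen [H3,H3,H5,H2,H5,H5,H2] ; pick H2
  + 158.0.0.0/8 (H6) depth=8
  Q 158.13.66.95: descend 10011110 ; hops seen [H3,H3,H5,H6] ; pick H6
  Q 158.0.0.6: descend 10011110 ; hops seen [H3,H3,H5,H6] ; pick H6
  Q 158.192.1.217: descend 100111101100 ; hops seen [H3,H3,H5,H6,H5,H5] ; pick H5
  + 158.207.50.107/32 (H2) depth=32
  del 158.0.0.0/8 (clear depth 8)
  + 76.80.0.0/12 (H3) depth=12
  del 76.0.0.0/8 (clear depth 8)

== LOOKUPS ==
["H5","H5","H5","no-route","H5","H3","H5","H3","H2","H5","H2","H2","H3","H2","H6","H6","H5"]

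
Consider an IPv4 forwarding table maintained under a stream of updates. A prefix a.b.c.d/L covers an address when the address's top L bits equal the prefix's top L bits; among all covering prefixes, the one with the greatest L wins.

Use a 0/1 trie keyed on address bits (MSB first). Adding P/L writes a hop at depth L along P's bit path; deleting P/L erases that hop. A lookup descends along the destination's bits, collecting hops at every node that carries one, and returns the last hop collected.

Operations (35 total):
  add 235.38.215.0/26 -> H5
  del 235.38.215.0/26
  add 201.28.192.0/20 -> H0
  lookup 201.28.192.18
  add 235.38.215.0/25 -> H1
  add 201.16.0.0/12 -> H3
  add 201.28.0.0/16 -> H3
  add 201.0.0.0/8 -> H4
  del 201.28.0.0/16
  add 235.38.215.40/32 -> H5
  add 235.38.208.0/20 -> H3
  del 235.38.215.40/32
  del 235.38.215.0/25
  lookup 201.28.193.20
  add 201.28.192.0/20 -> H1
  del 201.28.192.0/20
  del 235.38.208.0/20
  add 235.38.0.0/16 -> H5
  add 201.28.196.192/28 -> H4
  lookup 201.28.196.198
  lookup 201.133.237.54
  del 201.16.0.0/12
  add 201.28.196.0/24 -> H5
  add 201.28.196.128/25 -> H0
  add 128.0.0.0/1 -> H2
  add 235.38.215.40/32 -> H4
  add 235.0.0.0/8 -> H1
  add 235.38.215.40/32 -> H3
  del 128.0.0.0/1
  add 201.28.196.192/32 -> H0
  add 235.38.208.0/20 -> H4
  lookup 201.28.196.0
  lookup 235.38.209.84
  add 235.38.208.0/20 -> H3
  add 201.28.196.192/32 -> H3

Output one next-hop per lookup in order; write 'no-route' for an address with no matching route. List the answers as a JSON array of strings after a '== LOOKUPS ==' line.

Apply in order:
  + 235.38.215.0/26 (H5) depth=26
  del 235.38.215.0/26 (clear depth 26)
  + 201.28.192.0/20 (H0) depth=20
  Q 201.28.192.18: descend 11001001000111001100 ; hops seen [H0] ; pick H0
  + 235.38.215.0/25 (H1) depth=25
  + 201.16.0.0/12 (H3) depth=12
  + 201.28.0.0/16 (H3) depth=16
  + 201.0.0.0/8 (H4) depth=8
  del 201.28.0.0/16 (clear depth 16)
  + 235.38.215.40/32 (H5) depth=32
  + 235.38.208.0/20 (H3) depth=20
  del 235.38.215.40/32 (clear depth 32)
  del 235.38.215.0/25 (clear depth 25)
  Q 201.28.193.20: descend 11001001000111001100 ; hops seen [H4,H3,H0] ; pick H0
  + 201.28.192.0/20 (H1) depth=20
  del 201.28.192.0/20 (clear depth 20)
  del 235.38.208.0/20 (clear depth 20)
  + 235.38.0.0/16 (H5) depth=16
  + 201.28.196.192/28 (H4) depth=28
  Q 201.28.196.198: descend 1100100100011100110001001100 ; hops seen [H4,H3,H4] ; pick H4
  Q 201.133.237.54: descend 11001001 ; hops seen [H4] ; pick H4
  del 201.16.0.0/12 (clear depth 12)
  + 201.28.196.0/24 (H5) depth=24
  + 201.28.196.128/25 (H0) depth=25
  + 128.0.0.0/1 (H2) depth=1
  + 235.38.215.40/32 (H4) depth=32
  + 235.0.0.0/8 (H1) depth=8
  + 235.38.215.40/32 (H3) depth=32
  del 128.0.0.0/1 (clear depth 1)
  + 201.28.196.192/32 (H0) depth=32
  + 235.38.208.0/20 (H4) depth=20
  Q 201.28.196.0: descend 110010010001110011000100 ; hops seen [H4,H5] ; pick H5
  Q 235.38.209.84: descend 111010110010011011010 ; hops seen [H1,H5,H4] ; pick H4
  + 235.38.208.0/20 (H3) depth=20
  + 201.28.196.192/32 (H3) depth=32

== LOOKUPS ==
["H0","H0","H4","H4","H5","H4"]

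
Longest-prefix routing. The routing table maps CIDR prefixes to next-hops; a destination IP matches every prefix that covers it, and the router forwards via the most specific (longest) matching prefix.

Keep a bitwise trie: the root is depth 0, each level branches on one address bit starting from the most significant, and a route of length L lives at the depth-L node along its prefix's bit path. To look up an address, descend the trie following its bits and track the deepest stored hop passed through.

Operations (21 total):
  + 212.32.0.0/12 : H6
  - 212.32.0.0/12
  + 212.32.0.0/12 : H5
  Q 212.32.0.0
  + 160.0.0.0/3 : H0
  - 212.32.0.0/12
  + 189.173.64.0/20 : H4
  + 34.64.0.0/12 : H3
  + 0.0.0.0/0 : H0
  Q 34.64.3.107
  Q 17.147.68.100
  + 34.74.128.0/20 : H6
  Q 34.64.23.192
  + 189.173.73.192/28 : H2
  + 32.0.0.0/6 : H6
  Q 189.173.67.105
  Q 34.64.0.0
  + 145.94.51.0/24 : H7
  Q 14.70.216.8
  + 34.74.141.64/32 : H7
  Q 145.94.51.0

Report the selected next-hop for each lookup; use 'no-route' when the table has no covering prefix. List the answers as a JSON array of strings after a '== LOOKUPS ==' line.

Trace:
  + 212.32.0.0/12 (H6) depth=12
  - 212.32.0.0/12 clear@12
  + 212.32.0.0/12 (H5) depth=12
  Q 212.32.0.0: descend 110101000010 ; hops seen [H5] ; pick H5
  + 160.0.0.0/3 (H0) depth=3
  - 212.32.0.0/12 clear@12
  + 189.173.64.0/20 (H4) depth=20
  + 34.64.0.0/12 (H3) depth=12
  + 0.0.0.0/0 (H0) depth=0
  Q 34.64.3.107: descend 001000100100 ; hops seen [H0,H3] ; pick H3
  Q 17.147.68.100: descend 00 ; hops seen [H0] ; pick H0
  + 34.74.128.0/20 (H6) depth=20
  Q 34.64.23.192: descend 001000100100 ; hops seen [H0,H3] ; pick H3
  + 189.173.73.192/28 (H2) depth=28
  + 32.0.0.0/6 (H6) depth=6
  Q 189.173.67.105: descend 10111101101011010100 ; hops seen [H0,H0,H4] ; pick H4
  Q 34.64.0.0: descend 001000100100 ; hops seen [H0,H6,H3] ; pick H3
  + 145.94.51.0/24 (H7) depth=24
  Q 14.70.216.8: descend 00 ; hops seen [H0] ; pick H0
  + 34.74.141.64/32 (H7) depth=32
  Q 145.94.51.0: descend 100100010101111000110011 ; hops seen [H0,H7] ; pick H7

== LOOKUPS ==
["H5","H3","H0","H3","H4","H3","H0","H7"]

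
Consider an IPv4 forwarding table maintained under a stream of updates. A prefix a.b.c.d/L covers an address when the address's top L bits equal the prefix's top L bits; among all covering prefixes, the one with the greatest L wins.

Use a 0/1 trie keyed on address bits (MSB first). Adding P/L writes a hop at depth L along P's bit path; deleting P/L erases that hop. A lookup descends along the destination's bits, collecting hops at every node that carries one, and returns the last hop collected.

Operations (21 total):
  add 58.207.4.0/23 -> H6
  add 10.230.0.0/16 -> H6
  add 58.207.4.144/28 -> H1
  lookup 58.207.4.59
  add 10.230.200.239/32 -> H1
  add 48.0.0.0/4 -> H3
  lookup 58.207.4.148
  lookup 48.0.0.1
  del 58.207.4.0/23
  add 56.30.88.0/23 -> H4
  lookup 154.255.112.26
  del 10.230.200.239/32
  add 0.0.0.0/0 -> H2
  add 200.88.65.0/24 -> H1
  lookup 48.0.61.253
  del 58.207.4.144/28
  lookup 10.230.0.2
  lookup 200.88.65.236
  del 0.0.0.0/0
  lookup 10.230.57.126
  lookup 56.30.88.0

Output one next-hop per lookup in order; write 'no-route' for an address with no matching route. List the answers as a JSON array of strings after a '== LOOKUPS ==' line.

Process each operation:
  + 58.207.4.0/23 (H6) depth=23
  + 10.230.0.0/16 (H6) depth=16
  + 58.207.4.144/28 (H1) depth=28
  Q 58.207.4.59: descend 001110101100111100000100 ; hops seen [H6] ; pick H6
  + 10.230.200.239/32 (H1) depth=32
  + 48.0.0.0/4 (H3) depth=4
  Q 58.207.4.148: descend 0011101011001111000001001001 ; hops seen [H3,H6,H1] ; pick H1
  Q 48.0.0.1: descend 0011 ; hops seen [H3] ; pick H3
  - 58.207.4.0/23 clear@23
  + 56.30.88.0/23 (H4) depth=23
  Q 154.255.112.26: descend ε ; hops seen [∅] ; pick no-route
  - 10.230.200.239/32 clear@32
  + 0.0.0.0/0 (H2) depth=0
  + 200.88.65.0/24 (H1) depth=24
  Q 48.0.61.253: descend 0011 ; hops seen [H2,H3] ; pick H3
  - 58.207.4.144/28 clear@28
  Q 10.230.0.2: descend 0000101011100110 ; hops seen [H2,H6] ; pick H6
  Q 200.88.65.236: descend 110010000101100001000001 ; hops seen [H2,H1] ; pick H1
  - 0.0.0.0/0 clear@0
  Q 10.230.57.126: descend 0000101011100110 ; hops seen [H6] ; pick H6
  Q 56.30.88.0: descend 00111000000111100101100 ; hops seen [H3,H4] ; pick H4

== LOOKUPS ==
["H6","H1","H3","no-route","H3","H6","H1","H6","H4"]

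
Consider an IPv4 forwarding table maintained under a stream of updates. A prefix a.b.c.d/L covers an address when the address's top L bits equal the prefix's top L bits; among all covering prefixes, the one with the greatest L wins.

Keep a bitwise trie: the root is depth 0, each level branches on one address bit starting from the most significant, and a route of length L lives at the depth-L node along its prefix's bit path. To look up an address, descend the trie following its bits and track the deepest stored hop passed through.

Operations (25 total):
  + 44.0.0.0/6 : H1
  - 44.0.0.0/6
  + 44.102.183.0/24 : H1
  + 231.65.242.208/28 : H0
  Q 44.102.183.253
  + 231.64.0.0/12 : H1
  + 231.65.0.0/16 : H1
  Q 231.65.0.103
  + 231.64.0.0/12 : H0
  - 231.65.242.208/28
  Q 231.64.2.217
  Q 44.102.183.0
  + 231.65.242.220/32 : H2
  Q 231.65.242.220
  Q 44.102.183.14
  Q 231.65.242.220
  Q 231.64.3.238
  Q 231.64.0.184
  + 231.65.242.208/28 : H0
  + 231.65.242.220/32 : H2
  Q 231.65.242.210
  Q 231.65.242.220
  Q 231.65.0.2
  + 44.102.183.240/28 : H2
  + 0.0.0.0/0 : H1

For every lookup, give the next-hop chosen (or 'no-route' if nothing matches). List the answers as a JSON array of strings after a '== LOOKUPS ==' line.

Process each operation:
  + 44.0.0.0/6 (H1) depth=6
  del 44.0.0.0/6 (clear depth 6)
  + 44.102.183.0/24 (H1) depth=24
  + 231.65.242.208/28 (H0) depth=28
  Q 44.102.183.253: descend 001011000110011010110111 ; hops seen [H1] ; pick H1
  + 231.64.0.0/12 (H1) depth=12
  + 231.65.0.0/16 (H1) depth=16
  Q 231.65.0.103: descend 1110011101000001 ; hops seen [H1,H1] ; pick H1
  + 231.64.0.0/12 (H0) depth=12
  del 231.65.242.208/28 (clear depth 28)
  Q 231.64.2.217: descend 111001110100000 ; hops seen [H0] ; pick H0
  Q 44.102.183.0: descend 001011000110011010110111 ; hops seen [H1] ; pick H1
  + 231.65.242.220/32 (H2) depth=32
  Q 231.65.242.220: descend 11100111010000011111001011011100 ; hops seen [H0,H1,H2] ; pick H2
  Q 44.102.183.14: descend 001011000110011010110111 ; hops seen [H1] ; pick H1
  Q 231.65.242.220: descend 11100111010000011111001011011100 ; hops seen [H0,H1,H2] ; pick H2
  Q 231.64.3.238: descend 111001110100000 ; hops seen [H0] ; pick H0
  Q 231.64.0.184: descend 111001110100000 ; hops seen [H0] ; pick H0
  + 231.65.242.208/28 (H0) depth=28
  + 231.65.242.220/32 (H2) depth=32
  Q 231.65.242.210: descend 1110011101000001111100101101 ; hops seen [H0,H1,H0] ; pick H0
  Q 231.65.242.220: descend 11100111010000011111001011011100 ; hops seen [H0,H1,H0,H2] ; pick H2
  Q 231.65.0.2: descend 1110011101000001 ; hops seen [H0,H1] ; pick H1
  + 44.102.183.240/28 (H2) depth=28
  + 0.0.0.0/0 (H1) depth=0

== LOOKUPS ==
["H1","H1","H0","H1","H2","H1","H2","H0","H0","H0","H2","H1"]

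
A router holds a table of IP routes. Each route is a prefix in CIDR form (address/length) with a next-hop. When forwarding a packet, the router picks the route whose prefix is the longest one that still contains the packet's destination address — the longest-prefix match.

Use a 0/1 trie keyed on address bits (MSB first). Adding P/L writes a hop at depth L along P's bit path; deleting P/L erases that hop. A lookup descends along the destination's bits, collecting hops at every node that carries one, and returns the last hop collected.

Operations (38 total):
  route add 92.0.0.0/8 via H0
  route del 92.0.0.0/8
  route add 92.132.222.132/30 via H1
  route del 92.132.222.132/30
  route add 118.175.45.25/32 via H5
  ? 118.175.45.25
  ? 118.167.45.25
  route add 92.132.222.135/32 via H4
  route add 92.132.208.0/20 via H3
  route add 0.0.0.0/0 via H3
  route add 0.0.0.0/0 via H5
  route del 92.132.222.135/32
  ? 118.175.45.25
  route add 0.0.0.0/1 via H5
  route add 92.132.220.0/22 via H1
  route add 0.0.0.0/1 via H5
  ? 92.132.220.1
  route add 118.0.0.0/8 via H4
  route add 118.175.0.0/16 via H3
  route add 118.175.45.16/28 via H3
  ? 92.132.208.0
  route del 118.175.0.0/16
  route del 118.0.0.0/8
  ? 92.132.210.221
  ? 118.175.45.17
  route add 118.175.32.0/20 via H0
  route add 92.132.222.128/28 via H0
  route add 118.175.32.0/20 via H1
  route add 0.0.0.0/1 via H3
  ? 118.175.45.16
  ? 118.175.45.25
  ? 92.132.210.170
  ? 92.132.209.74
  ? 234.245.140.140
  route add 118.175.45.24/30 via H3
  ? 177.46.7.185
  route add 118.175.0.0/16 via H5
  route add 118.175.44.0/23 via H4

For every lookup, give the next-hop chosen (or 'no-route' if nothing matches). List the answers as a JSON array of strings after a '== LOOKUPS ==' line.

Process each operation:
  + 92.0.0.0/8 (H0) depth=8
  - 92.0.0.0/8 clear@8
  + 92.132.222.132/30 (H1) depth=30
  - 92.132.222.132/30 clear@30
  + 118.175.45.25/32 (H5) depth=32
  Q 118.175.45.25: descend 01110110101011110010110100011001 ; hops seen [H5] ; pick H5
  Q 118.167.45.25: descend 011101101010 ; hops seen [∅] ; pick no-route
  + 92.132.222.135/32 (H4) depth=32
  + 92.132.208.0/20 (H3) depth=20
  + 0.0.0.0/0 (H3) depth=0
  + 0.0.0.0/0 (H5) depth=0
  - 92.132.222.135/32 clear@32
  Q 118.175.45.25: descend 01110110101011110010110100011001 ; hops seen [H5,H5] ; pick H5
  + 0.0.0.0/1 (H5) depth=1
  + 92.132.220.0/22 (H1) depth=22
  + 0.0.0.0/1 (H5) depth=1
  Q 92.132.220.1: descend 0101110010000100110111 ; hops seen [H5,H5,H3,H1] ; pick H1
  + 118.0.0.0/8 (H4) depth=8
  + 118.175.0.0/16 (H3) depth=16
  + 118.175.45.16/28 (H3) depth=28
  Q 92.132.208.0: descend 01011100100001001101 ; hops seen [H5,H5,H3] ; pick H3
  - 118.175.0.0/16 clear@16
  - 118.0.0.0/8 clear@8
  Q 92.132.210.221: descend 01011100100001001101 ; hops seen [H5,H5,H3] ; pick H3
  Q 118.175.45.17: descend 0111011010101111001011010001 ; hops seen [H5,H5,H3] ; pick H3
  + 118.175.32.0/20 (H0) depth=20
  + 92.132.222.128/28 (H0) depth=28
  + 118.175.32.0/20 (H1) depth=20
  + 0.0.0.0/1 (H3) depth=1
  Q 118.175.45.16: descend 0111011010101111001011010001 ; hops seen [H5,H3,H1,H3] ; pick H3
  Q 118.175.45.25: descend 01110110101011110010110100011001 ; hops seen [H5,H3,H1,H3,H5] ; pick H5
  Q 92.132.210.170: descend 01011100100001001101 ; hops seen [H5,H3,H3] ; pick H3
  Q 92.132.209.74: descend 01011100100001001101 ; hops seen [H5,H3,H3] ; pick H3
  Q 234.245.140.140: descend ε ; hops seen [H5] ; pick H5
  + 118.175.45.24/30 (H3) depth=30
  Q 177.46.7.185: descend ε ; hops seen [H5] ; pick H5
  + 118.175.0.0/16 (H5) depth=16
  + 118.175.44.0/23 (H4) depth=23

== LOOKUPS ==
["H5","no-route","H5","H1","H3","H3","H3","H3","H5","H3","H3","H5","H5"]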